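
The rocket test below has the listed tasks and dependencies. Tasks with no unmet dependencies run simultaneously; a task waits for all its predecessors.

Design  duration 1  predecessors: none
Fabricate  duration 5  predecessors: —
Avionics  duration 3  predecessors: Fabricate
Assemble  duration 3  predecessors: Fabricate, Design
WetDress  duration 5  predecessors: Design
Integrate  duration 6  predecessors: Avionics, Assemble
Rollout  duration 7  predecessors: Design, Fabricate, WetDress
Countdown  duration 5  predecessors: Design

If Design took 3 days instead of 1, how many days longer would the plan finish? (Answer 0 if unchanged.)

1

Baseline: Fabricate→Avionics→Integrate = 5+3+6 = 14 → 14 days.
The longest path through Design is only 13 days, so Design has float 1.
Now Design→WetDress→Rollout = 3+5+7 = 15 is longest, so the finish becomes 15 days.
Change in finish: 15 − 14 = +1 days.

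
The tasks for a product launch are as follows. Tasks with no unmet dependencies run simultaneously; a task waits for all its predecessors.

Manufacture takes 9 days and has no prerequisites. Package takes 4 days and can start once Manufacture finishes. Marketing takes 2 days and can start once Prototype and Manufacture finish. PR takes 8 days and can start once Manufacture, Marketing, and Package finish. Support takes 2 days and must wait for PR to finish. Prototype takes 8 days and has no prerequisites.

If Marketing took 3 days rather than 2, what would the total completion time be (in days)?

23

Critical path before the change: Manufacture→Package→PR→Support = 9+4+8+2 = 23 giving 23 days.
Marketing has 2 days of float (longest path through it is 21).
No other chain overtakes it, so the finish is 23 days.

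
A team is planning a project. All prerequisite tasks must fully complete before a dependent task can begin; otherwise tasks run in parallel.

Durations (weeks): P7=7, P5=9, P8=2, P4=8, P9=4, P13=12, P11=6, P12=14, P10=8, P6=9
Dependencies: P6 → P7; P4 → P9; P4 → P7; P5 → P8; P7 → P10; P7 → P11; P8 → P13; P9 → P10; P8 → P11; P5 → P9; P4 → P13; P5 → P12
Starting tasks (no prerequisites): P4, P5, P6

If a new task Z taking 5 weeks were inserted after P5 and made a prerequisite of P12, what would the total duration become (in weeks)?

28

Originally the project takes 24 weeks.
With Z inserted, P12 now waits for max(P5, Z).
New critical path: P5→Z→P12 = 9+5+14 = 28 ⇒ 28 weeks.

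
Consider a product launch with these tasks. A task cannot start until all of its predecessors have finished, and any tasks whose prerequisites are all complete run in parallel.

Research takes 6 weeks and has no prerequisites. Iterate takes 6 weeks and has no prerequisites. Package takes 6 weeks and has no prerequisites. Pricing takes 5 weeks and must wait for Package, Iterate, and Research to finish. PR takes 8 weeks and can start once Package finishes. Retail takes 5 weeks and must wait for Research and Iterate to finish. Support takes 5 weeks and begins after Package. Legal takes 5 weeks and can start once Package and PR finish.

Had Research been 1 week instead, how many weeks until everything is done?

As given, the longest chain is Package→PR→Legal = 6+8+5 = 19, so the finish is 19 weeks.
Research is off the critical path — its longest chain is 11 weeks, giving 8 of slack.
That remains the longest chain; total 19 weeks.

19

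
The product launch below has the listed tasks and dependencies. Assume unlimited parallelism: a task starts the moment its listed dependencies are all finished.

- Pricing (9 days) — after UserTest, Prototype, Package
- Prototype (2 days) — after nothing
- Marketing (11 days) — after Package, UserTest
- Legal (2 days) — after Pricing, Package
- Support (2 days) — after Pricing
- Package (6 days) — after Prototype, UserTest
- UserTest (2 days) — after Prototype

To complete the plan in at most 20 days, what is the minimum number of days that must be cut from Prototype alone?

1

Current finish: 21 days; target: 20.
Prototype is on every critical path, so each day cut from Prototype cuts the finish by one (this holds down to a finish of 20).
Need 21 − 20 = 1 day off Prototype → Prototype becomes 1 day, finish becomes 20.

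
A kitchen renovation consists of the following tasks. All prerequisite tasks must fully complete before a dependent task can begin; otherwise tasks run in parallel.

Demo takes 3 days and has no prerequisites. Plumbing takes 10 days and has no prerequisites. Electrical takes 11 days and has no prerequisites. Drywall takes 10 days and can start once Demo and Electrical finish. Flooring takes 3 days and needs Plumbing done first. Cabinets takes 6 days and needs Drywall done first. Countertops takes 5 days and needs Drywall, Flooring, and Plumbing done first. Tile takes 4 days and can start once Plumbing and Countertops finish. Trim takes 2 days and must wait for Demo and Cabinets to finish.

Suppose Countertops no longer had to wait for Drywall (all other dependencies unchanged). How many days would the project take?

29

Original critical path: Electrical→Drywall→Countertops→Tile = 11+10+5+4 = 30 ⇒ 30 days.
Without Drywall→Countertops, Countertops's earliest start moves from 21 to 13.
New critical path: Electrical→Drywall→Cabinets→Trim = 11+10+6+2 = 29 ⇒ 29 days.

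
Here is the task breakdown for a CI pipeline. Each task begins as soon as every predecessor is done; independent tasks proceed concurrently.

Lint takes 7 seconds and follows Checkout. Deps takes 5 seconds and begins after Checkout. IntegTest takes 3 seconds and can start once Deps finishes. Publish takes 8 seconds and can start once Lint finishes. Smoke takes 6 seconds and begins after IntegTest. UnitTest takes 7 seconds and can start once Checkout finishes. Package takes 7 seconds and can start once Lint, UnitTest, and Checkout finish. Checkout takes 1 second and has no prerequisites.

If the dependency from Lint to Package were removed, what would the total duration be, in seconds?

Before: longest chain Checkout→Lint→Publish = 1+7+8 = 16, finish 16.
Dropping Lint→Package doesn't change Package's earliest start (8); another predecessor still binds.
New critical path: Checkout→Lint→Publish = 1+7+8 = 16 ⇒ 16 seconds.

16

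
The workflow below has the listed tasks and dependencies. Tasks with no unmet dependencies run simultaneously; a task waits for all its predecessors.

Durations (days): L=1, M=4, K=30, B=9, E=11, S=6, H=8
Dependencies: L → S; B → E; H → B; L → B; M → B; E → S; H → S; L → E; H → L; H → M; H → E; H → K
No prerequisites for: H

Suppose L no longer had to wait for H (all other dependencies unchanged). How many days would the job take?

38

Original critical path: H→M→B→E→S = 8+4+9+11+6 = 38 ⇒ 38 days.
Without H→L, L's earliest start moves from 8 to 0.
The longest chain is now H→M→B→E→S = 8+4+9+11+6 = 38, so the job takes 38 days.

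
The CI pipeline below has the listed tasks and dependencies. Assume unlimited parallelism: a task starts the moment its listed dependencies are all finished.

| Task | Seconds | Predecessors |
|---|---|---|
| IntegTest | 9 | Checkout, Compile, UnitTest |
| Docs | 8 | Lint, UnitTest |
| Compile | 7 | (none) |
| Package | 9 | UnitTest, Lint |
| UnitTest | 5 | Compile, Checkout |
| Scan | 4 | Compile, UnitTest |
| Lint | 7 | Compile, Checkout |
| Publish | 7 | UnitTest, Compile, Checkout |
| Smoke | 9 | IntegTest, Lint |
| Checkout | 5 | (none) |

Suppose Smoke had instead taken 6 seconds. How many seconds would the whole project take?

Actual critical path: Compile→UnitTest→IntegTest→Smoke = 7+5+9+9 = 30 ⇒ 30 seconds.
Since Smoke is critical, the -3 change carries straight to that chain (now 27 seconds).
The critical path is still Compile→UnitTest→IntegTest→Smoke; finish is now 27 seconds.

27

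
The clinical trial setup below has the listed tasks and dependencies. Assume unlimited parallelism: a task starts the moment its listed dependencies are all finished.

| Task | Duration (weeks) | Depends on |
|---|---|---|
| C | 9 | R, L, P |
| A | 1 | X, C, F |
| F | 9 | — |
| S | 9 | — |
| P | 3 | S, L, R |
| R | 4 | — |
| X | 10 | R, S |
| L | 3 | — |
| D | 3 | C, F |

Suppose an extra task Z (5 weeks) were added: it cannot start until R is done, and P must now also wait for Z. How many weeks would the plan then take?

Originally the plan takes 24 weeks.
With Z inserted, P now waits for max(S, L, R, Z).
New critical path: S→P→C→D = 9+3+9+3 = 24 ⇒ 24 weeks.

24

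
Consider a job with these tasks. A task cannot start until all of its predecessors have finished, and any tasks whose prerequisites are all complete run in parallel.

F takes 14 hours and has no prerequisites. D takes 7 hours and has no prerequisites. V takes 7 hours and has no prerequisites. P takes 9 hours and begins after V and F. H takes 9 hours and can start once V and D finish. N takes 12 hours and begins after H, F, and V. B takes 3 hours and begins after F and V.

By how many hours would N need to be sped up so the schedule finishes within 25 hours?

Current finish: 28 hours; target: 25.
N is on every critical path, so each hour cut from N cuts the finish by one (this holds down to a finish of 23).
Need 28 − 25 = 3 hours off N → N becomes 9 hours, finish becomes 25.

3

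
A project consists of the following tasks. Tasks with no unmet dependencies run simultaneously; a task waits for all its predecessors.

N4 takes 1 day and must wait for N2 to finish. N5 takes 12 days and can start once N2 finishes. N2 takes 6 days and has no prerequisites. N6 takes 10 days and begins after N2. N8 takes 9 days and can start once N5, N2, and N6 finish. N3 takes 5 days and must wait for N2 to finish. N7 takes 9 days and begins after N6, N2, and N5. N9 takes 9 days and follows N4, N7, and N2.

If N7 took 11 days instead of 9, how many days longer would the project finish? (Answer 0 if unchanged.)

Actual critical path: N2→N5→N7→N9 = 6+12+9+9 = 36 ⇒ 36 days.
Since N7 is critical, the +2 change carries straight to that chain (now 38 days).
No other chain overtakes it, so the finish is 38 days.
Change in finish: 38 − 36 = +2 days.

2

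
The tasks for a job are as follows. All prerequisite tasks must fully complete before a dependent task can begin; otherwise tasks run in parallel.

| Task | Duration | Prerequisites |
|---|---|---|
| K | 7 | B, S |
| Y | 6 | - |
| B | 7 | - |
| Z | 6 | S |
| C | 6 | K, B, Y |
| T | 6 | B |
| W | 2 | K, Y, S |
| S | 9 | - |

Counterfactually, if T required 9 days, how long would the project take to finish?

Actual critical path: S→K→C = 9+7+6 = 22 ⇒ 22 days.
T has 9 days of float (longest path through it is 13).
No other chain overtakes it, so the finish is 22 days.

22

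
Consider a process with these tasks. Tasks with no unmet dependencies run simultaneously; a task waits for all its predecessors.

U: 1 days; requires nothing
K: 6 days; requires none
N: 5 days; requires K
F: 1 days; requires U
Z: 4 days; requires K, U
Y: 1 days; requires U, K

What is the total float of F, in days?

The longest chain is K→N = 6+5 = 11; overall finish 11 days.
The longest chain containing F totals 2 days.
Slack of F = 10 − 1 = 9 days.

9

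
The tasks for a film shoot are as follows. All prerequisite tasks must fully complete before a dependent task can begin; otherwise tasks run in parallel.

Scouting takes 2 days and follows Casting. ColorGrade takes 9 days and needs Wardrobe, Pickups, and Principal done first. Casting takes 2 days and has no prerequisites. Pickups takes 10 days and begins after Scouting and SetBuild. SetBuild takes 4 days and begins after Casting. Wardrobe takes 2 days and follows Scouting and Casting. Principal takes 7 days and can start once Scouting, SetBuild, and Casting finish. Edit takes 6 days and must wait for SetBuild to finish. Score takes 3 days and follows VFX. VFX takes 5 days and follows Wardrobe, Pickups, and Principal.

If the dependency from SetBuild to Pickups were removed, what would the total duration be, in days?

With the dependency in place, Casting→SetBuild→Pickups→ColorGrade = 2+4+10+9 = 25 sets the finish at 25 days.
Without SetBuild→Pickups, Pickups's earliest start moves from 6 to 4.
The longest chain is now Casting→Scouting→Pickups→ColorGrade = 2+2+10+9 = 23, so the project takes 23 days.

23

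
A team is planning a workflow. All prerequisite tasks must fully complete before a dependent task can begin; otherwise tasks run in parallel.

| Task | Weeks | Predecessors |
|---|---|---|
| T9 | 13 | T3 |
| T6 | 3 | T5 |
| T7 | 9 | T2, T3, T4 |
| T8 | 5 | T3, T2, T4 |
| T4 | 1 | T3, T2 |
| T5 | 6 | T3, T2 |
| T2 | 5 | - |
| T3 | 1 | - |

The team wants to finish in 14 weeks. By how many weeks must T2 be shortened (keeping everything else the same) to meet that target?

1

Current finish: 15 weeks; target: 14.
T2 is on every critical path, so each week cut from T2 cuts the finish by one (this holds down to a finish of 14).
Need 15 − 14 = 1 week off T2 → T2 becomes 4 weeks, finish becomes 14.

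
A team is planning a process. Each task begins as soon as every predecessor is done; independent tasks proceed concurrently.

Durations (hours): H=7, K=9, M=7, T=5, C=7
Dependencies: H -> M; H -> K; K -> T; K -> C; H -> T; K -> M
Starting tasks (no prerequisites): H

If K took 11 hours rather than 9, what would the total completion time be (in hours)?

The binding path is H→K→M = 7+9+7 = 23; finish at 23 hours.
K lies on that path, so at 11 hours the path becomes 25 hours.
That remains the longest chain; total 25 hours.

25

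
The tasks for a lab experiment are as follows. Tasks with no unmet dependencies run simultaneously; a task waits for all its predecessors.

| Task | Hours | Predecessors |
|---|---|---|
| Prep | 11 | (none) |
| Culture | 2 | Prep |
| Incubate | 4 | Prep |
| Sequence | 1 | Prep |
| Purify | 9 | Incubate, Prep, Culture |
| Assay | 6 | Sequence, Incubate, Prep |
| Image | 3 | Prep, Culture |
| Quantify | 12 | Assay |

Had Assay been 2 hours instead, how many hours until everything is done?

The binding path is Prep→Incubate→Assay→Quantify = 11+4+6+12 = 33; finish at 33 hours.
Assay is on the critical path; changing it to 2 makes that path 29 hours.
No other chain overtakes it, so the finish is 29 hours.

29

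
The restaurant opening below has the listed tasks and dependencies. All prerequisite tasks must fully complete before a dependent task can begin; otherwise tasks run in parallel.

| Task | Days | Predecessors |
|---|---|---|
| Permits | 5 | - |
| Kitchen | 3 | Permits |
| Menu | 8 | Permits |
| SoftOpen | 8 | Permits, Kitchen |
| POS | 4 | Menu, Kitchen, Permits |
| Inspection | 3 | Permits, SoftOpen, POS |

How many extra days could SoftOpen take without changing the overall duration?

1

Permits→Menu→POS→Inspection = 5+8+4+3 = 20 sets the makespan at 20 days.
SoftOpen finishes as early as 16 and must finish by 17.
Float = 20 − 19 = 1.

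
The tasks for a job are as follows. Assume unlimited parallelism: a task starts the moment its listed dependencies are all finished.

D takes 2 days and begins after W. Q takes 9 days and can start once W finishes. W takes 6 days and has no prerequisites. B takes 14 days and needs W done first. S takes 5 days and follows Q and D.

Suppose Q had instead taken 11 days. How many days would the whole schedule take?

The binding path is W→Q→S = 6+9+5 = 20; finish at 20 days.
Q lies on that path, so at 11 days the path becomes 22 days.
That remains the longest chain; total 22 days.

22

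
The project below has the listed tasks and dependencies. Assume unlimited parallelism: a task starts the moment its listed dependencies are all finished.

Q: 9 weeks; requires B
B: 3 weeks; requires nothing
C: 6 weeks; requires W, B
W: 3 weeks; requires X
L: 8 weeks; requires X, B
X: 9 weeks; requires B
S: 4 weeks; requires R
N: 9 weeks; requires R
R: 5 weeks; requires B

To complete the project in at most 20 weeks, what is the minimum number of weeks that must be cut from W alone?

Current finish: 21 weeks; target: 20.
W is on every critical path, so each week cut from W cuts the finish by one (this holds down to a finish of 20).
Need 21 − 20 = 1 week off W → W becomes 2 weeks, finish becomes 20.

1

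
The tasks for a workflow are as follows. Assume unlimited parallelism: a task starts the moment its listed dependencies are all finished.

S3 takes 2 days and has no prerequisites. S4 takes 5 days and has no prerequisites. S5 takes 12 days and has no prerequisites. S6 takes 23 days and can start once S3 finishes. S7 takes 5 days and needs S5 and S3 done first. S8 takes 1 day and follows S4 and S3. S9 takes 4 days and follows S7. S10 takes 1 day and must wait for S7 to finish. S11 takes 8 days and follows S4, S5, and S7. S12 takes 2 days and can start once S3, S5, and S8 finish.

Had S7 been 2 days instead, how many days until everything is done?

The binding path is S5→S7→S11 = 12+5+8 = 25; finish at 25 days.
S7 lies on that path, so at 2 days the path becomes 22 days.
New critical path: S3→S6 = 2+23 = 25 ⇒ 25 days.

25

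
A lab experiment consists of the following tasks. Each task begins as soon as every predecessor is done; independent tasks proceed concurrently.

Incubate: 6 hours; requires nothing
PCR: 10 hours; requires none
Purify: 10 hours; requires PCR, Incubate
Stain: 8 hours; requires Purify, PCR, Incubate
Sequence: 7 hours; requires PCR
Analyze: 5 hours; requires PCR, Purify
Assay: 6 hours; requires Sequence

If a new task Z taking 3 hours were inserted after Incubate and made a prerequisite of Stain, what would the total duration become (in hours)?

28

Originally the plan takes 28 hours.
With Z inserted, Stain now waits for max(Purify, PCR, Incubate, Z).
New critical path: PCR→Purify→Stain = 10+10+8 = 28 ⇒ 28 hours.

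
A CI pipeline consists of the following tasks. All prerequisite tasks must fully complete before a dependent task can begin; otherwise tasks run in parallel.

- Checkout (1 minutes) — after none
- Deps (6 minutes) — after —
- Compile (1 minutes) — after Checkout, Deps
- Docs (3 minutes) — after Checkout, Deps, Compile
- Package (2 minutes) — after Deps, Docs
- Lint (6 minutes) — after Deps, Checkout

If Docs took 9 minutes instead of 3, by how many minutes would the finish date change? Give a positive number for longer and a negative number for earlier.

Baseline: Deps→Compile→Docs→Package = 6+1+3+2 = 12 → 12 minutes.
Docs lies on that path, so at 9 minutes the path becomes 18 minutes.
No other chain overtakes it, so the finish is 18 minutes.
Change in finish: 18 − 12 = +6 minutes.

6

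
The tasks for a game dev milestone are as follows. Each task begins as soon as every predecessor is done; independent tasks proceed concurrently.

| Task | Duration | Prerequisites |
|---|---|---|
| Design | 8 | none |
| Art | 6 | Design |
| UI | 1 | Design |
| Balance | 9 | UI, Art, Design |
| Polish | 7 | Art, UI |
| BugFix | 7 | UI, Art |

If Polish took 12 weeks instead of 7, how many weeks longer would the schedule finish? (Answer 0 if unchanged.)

3

As given, the longest chain is Design→Art→Balance = 8+6+9 = 23, so the finish is 23 weeks.
Polish has 2 weeks of float (longest path through it is 21).
New critical path: Design→Art→Polish = 8+6+12 = 26 ⇒ 26 weeks.
Change in finish: 26 − 23 = +3 weeks.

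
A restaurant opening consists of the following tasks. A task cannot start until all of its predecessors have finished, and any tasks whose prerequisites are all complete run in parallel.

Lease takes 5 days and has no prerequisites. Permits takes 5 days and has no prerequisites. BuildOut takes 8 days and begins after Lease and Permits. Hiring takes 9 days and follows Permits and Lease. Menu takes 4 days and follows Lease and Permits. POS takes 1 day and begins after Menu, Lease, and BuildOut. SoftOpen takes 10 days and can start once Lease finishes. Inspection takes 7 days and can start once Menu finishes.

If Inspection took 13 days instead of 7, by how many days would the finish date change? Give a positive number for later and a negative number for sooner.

Actual critical path: Lease→Menu→Inspection = 5+4+7 = 16 ⇒ 16 days.
Inspection is on the critical path; changing it to 13 makes that path 22 days.
That remains the longest chain; total 22 days.
Change in finish: 22 − 16 = +6 days.

6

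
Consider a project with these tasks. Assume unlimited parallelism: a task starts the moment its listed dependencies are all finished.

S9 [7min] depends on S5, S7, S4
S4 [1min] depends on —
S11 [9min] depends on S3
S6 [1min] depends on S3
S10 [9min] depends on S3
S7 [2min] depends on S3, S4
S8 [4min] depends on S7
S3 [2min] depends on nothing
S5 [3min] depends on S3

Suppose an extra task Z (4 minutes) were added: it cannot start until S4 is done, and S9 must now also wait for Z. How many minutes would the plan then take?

12

Originally the plan takes 12 minutes.
With Z inserted, S9 now waits for max(S5, S7, S4, Z).
New critical path: S3→S5→S9 = 2+3+7 = 12 ⇒ 12 minutes.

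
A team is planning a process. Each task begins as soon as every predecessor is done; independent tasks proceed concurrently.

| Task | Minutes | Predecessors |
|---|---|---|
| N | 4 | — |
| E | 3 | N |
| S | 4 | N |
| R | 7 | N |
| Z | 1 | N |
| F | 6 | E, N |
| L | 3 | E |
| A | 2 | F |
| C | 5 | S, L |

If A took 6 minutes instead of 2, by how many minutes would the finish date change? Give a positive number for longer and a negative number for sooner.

Critical path before the change: N→E→F→A = 4+3+6+2 = 15 giving 15 minutes.
A is on the critical path; changing it to 6 makes that path 19 minutes.
No other chain overtakes it, so the finish is 19 minutes.
Change in finish: 19 − 15 = +4 minutes.

4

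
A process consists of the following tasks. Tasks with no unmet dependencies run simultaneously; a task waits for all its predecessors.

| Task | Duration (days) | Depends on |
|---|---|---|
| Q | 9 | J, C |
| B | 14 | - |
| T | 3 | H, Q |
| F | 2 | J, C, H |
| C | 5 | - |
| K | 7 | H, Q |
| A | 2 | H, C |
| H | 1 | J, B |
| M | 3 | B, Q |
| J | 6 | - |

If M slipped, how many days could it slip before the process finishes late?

B→H→K = 14+1+7 = 22 sets the makespan at 22 days.
Longest path through M: 18 days (earliest finish 18, latest finish 22).
So M can slip 22 − 18 = 4 days.

4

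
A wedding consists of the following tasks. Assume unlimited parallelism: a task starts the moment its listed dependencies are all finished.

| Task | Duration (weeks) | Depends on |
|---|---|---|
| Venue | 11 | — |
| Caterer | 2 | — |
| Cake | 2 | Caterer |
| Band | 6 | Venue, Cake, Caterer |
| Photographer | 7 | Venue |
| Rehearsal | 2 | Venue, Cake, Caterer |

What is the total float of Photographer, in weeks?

Venue→Photographer = 11+7 = 18 sets the makespan at 18 weeks.
The longest chain containing Photographer totals 18 weeks.
So Photographer can slip 18 − 18 = 0 weeks.

0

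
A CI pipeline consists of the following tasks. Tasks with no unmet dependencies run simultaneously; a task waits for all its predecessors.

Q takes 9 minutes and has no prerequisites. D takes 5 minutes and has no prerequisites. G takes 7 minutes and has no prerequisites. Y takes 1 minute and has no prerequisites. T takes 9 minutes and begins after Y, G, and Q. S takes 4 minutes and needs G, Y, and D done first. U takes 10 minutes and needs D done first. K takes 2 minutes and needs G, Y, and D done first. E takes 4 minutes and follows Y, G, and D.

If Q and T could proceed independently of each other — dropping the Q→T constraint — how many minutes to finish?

Before: longest chain Q→T = 9+9 = 18, finish 18.
Without Q→T, T's earliest start moves from 9 to 7.
The longest chain is now G→T = 7+9 = 16, so the schedule takes 16 minutes.

16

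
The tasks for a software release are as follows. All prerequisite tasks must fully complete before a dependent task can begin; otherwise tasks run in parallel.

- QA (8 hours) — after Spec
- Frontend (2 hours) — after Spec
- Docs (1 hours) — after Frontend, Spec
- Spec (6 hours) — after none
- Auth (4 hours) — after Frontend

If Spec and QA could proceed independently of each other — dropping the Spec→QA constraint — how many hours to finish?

12

Original critical path: Spec→QA = 6+8 = 14 ⇒ 14 hours.
Without Spec→QA, QA's earliest start moves from 6 to 0.
The longest chain is now Spec→Frontend→Auth = 6+2+4 = 12, so the plan takes 12 hours.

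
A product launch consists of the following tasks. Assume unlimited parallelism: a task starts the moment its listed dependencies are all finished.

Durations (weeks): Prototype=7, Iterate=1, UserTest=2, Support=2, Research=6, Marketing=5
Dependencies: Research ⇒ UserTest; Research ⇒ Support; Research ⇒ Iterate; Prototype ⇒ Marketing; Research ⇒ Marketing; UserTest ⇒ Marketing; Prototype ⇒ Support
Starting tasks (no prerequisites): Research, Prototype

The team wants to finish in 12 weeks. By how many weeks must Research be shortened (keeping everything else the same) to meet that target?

Current finish: 13 weeks; target: 12.
Research is on every critical path, so each week cut from Research cuts the finish by one (this holds down to a finish of 12).
Need 13 − 12 = 1 week off Research → Research becomes 5 weeks, finish becomes 12.

1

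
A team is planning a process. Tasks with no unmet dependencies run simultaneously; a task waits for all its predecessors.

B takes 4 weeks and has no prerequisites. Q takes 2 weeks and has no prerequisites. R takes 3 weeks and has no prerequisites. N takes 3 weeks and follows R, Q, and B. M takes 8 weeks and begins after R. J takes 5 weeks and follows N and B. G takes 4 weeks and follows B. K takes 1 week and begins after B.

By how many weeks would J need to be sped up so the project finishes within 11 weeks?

1

Current finish: 12 weeks; target: 11.
J is on every critical path, so each week cut from J cuts the finish by one (this holds down to a finish of 11).
Need 12 − 11 = 1 week off J → J becomes 4 weeks, finish becomes 11.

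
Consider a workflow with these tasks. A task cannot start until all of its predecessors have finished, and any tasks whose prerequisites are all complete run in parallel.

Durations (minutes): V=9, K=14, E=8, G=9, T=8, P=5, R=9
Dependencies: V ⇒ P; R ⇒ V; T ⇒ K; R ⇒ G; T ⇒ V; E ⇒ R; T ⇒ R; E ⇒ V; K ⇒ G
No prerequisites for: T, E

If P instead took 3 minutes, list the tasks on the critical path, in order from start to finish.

The binding path is E→R→V→P = 8+9+9+5 = 31; finish at 31 minutes.
Since P is critical, the -2 change carries straight to that chain (now 29 minutes).
Now T→K→G = 8+14+9 = 31 is longest, so the finish becomes 31 minutes.

T, K, G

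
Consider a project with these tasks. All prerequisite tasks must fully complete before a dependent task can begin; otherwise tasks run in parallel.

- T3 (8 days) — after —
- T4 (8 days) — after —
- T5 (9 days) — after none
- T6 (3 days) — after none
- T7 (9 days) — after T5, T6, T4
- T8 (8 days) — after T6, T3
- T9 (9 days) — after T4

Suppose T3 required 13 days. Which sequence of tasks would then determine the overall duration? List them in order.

T3, T8

Baseline: T5→T7 = 9+9 = 18 → 18 days.
The longest path through T3 is only 16 days, so T3 has float 2.
Now T3→T8 = 13+8 = 21 is longest, so the finish becomes 21 days.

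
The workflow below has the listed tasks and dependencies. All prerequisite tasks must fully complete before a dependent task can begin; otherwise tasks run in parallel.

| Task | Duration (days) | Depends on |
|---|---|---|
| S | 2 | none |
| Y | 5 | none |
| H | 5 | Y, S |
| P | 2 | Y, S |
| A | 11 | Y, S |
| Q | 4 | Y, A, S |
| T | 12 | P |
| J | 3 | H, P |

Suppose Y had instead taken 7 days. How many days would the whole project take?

22

Critical path before the change: Y→A→Q = 5+11+4 = 20 giving 20 days.
Y is on the critical path; changing it to 7 makes that path 22 days.
The critical path is still Y→A→Q; finish is now 22 days.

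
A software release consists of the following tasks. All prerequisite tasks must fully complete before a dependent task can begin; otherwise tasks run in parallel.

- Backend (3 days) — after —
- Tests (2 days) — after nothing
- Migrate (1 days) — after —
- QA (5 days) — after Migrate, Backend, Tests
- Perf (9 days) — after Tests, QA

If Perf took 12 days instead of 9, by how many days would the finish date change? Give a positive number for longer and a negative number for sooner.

3

As given, the longest chain is Backend→QA→Perf = 3+5+9 = 17, so the finish is 17 days.
Since Perf is critical, the +3 change carries straight to that chain (now 20 days).
The critical path is still Backend→QA→Perf; finish is now 20 days.
Change in finish: 20 − 17 = +3 days.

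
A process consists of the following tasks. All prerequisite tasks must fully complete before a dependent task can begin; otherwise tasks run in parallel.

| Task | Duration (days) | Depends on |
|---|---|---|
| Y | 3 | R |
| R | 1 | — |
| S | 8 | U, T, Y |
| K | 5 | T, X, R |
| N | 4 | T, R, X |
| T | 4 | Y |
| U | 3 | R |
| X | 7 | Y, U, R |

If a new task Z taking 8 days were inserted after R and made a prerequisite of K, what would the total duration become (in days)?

16

Originally the project takes 16 days.
With Z inserted, K now waits for max(T, X, R, Z).
New critical path: R→Y→T→S = 1+3+4+8 = 16 ⇒ 16 days.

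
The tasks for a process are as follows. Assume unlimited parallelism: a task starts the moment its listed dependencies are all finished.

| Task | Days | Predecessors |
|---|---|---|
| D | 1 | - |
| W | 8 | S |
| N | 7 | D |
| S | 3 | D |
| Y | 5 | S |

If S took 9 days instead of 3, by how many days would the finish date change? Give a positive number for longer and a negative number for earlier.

6

Actual critical path: D→S→W = 1+3+8 = 12 ⇒ 12 days.
S is on the critical path; changing it to 9 makes that path 18 days.
No other chain overtakes it, so the finish is 18 days.
Change in finish: 18 − 12 = +6 days.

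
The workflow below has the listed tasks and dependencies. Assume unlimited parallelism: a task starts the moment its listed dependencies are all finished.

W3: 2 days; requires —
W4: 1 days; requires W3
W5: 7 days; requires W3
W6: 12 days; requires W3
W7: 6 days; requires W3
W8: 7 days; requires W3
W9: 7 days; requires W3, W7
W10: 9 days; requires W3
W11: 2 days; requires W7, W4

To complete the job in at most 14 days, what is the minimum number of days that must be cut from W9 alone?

Current finish: 15 days; target: 14.
W9 is on every critical path, so each day cut from W9 cuts the finish by one (this holds down to a finish of 14).
Need 15 − 14 = 1 day off W9 → W9 becomes 6 days, finish becomes 14.

1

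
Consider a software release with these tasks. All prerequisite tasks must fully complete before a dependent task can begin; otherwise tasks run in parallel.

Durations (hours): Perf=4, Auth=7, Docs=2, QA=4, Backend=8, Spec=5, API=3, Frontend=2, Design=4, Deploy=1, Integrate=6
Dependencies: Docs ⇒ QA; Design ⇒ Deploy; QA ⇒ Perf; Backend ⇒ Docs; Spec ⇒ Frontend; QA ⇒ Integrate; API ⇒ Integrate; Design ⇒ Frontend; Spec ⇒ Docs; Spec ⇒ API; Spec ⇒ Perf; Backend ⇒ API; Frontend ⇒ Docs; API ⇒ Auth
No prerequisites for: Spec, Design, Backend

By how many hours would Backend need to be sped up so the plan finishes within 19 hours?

Current finish: 20 hours; target: 19.
Backend is on every critical path, so each hour cut from Backend cuts the finish by one (this holds down to a finish of 19).
Need 20 − 19 = 1 hour off Backend → Backend becomes 7 hours, finish becomes 19.

1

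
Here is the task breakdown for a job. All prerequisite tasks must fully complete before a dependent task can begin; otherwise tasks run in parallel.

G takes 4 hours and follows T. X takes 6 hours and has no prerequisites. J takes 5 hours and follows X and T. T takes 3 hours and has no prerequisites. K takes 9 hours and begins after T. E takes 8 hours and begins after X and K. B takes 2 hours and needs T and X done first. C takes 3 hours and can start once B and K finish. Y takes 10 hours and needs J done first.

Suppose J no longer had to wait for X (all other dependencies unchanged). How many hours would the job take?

Before: longest chain X→J→Y = 6+5+10 = 21, finish 21.
Without X→J, J's earliest start moves from 6 to 3.
New critical path: T→K→E = 3+9+8 = 20 ⇒ 20 hours.

20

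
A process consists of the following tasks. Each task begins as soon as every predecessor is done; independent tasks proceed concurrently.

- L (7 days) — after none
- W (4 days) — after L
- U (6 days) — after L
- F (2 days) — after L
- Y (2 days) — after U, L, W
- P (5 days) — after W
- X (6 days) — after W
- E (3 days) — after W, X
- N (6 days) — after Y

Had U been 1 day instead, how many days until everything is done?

The binding path is L→U→Y→N = 7+6+2+6 = 21; finish at 21 days.
Since U is critical, the -5 change carries straight to that chain (now 16 days).
The binding chain switches to L→W→X→E = 7+4+6+3 = 20; finish 20 days.

20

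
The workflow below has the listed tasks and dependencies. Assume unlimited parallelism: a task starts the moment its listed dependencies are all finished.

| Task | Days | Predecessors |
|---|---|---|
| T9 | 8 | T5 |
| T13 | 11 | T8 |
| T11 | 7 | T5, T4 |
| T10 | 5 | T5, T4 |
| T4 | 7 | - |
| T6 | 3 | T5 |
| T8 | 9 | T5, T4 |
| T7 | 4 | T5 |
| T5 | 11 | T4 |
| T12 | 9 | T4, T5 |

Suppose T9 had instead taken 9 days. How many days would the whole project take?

Baseline: T4→T5→T8→T13 = 7+11+9+11 = 38 → 38 days.
The longest path through T9 is only 26 days, so T9 has float 12.
No other chain overtakes it, so the finish is 38 days.

38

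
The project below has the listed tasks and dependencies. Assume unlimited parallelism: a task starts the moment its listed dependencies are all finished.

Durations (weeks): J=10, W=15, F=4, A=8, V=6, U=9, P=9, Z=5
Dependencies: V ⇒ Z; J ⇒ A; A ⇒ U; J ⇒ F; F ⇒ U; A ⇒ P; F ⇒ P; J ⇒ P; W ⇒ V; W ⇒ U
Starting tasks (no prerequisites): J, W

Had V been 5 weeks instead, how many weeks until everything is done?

27

Actual critical path: J→A→U = 10+8+9 = 27 ⇒ 27 weeks.
V is off the critical path — its longest chain is 26 weeks, giving 1 of slack.
No other chain overtakes it, so the finish is 27 weeks.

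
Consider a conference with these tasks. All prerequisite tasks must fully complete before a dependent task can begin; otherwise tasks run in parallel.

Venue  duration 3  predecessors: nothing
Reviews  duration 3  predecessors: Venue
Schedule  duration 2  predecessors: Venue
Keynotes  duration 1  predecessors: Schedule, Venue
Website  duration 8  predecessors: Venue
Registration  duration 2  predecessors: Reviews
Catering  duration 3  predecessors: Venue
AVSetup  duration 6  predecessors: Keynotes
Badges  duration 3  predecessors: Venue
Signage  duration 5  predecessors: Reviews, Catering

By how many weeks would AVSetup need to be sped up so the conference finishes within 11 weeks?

Current finish: 12 weeks; target: 11.
AVSetup is on every critical path, so each week cut from AVSetup cuts the finish by one (this holds down to a finish of 11).
Need 12 − 11 = 1 week off AVSetup → AVSetup becomes 5 weeks, finish becomes 11.

1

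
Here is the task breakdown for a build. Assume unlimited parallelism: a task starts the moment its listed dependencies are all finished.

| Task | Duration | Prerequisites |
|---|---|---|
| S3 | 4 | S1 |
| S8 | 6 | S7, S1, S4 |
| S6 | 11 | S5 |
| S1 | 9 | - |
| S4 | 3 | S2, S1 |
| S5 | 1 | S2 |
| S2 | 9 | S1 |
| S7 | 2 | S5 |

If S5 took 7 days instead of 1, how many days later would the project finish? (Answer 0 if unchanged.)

Critical path before the change: S1→S2→S5→S6 = 9+9+1+11 = 30 giving 30 days.
S5 is on the critical path; changing it to 7 makes that path 36 days.
That remains the longest chain; total 36 days.
Change in finish: 36 − 30 = +6 days.

6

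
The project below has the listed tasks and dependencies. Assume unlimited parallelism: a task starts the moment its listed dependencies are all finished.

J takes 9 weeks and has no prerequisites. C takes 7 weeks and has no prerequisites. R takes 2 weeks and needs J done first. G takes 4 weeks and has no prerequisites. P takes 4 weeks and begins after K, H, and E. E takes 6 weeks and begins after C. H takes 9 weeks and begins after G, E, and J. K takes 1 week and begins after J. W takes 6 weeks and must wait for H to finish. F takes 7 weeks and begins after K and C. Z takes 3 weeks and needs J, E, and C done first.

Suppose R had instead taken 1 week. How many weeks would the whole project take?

Critical path before the change: C→E→H→W = 7+6+9+6 = 28 giving 28 weeks.
R has 17 weeks of float (longest path through it is 11).
No other chain overtakes it, so the finish is 28 weeks.

28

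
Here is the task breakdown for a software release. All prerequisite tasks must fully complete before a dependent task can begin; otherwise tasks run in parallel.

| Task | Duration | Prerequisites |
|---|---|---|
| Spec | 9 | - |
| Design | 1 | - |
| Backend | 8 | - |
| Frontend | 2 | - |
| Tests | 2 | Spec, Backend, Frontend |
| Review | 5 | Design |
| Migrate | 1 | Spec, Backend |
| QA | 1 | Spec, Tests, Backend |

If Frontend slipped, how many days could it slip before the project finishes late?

7

Critical path: Spec→Tests→QA = 9+2+1 = 12, so the finish is 12 days.
Longest path through Frontend: 5 days (earliest finish 2, latest finish 9).
Float = 12 − 5 = 7.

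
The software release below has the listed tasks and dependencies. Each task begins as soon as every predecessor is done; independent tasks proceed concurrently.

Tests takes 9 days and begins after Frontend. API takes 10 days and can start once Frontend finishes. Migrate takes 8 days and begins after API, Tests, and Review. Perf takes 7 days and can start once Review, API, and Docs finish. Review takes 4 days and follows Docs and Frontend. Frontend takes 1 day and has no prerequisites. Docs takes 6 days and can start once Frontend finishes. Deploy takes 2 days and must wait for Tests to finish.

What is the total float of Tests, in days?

1

Frontend→API→Migrate = 1+10+8 = 19 sets the makespan at 19 days.
Tests finishes as early as 10 and must finish by 11.
So Tests can slip 11 − 10 = 1 day.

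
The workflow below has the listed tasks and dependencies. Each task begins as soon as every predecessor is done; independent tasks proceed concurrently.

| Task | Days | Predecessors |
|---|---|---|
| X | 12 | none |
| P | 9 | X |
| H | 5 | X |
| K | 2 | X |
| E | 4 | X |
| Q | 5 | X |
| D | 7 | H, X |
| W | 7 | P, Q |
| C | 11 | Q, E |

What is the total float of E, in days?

Critical path: X→P→W = 12+9+7 = 28, so the finish is 28 days.
The longest chain containing E totals 27 days.
So E can slip 17 − 16 = 1 day.

1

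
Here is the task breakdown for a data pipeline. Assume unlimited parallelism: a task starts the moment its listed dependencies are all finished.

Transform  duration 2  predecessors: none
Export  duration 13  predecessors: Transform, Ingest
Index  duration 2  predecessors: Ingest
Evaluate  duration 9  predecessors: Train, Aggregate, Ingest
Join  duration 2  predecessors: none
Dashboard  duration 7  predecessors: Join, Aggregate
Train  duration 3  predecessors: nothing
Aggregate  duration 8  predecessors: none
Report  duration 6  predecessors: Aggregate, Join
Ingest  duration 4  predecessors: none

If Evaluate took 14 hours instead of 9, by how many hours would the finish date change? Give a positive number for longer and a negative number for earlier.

As given, the longest chain is Aggregate→Evaluate = 8+9 = 17, so the finish is 17 hours.
Evaluate lies on that path, so at 14 hours the path becomes 22 hours.
That remains the longest chain; total 22 hours.
Change in finish: 22 − 17 = +5 hours.

5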